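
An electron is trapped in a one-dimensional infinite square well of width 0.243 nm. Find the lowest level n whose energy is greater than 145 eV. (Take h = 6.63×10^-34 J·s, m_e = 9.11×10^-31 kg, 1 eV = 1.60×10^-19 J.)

n = 5

E_1 = h²/(8m_eL²) = 1.021×10^-18 J = 6.381 eV.
Need n² > 145/6.381 = 22.72, i.e. n > 4.767.
The smallest integer satisfying this is n = 5.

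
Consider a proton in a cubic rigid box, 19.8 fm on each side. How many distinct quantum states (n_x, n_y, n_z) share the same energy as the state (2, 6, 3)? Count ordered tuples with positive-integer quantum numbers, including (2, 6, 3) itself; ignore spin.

degeneracy = 6

The level has n_x² + n_y² + n_z² = 49. The ordered positive-integer solutions are (2, 3, 6), (2, 6, 3), (3, 2, 6), (3, 6, 2), (6, 2, 3), (6, 3, 2).
That gives 6 states.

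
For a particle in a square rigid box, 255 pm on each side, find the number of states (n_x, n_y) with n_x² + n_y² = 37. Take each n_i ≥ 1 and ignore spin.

degeneracy = 2

The level has n_x² + n_y² = 37. The ordered positive-integer solutions are (1, 6), (6, 1).
That gives 2 states.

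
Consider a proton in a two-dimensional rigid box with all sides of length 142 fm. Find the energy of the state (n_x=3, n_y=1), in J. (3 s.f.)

For a 2D rectangular well E = (h²/8m_p)·Σ n_i²/L_i² = (6.626×10^-34)²/(8·1.673×10^-27) · [3²/(142 fm)² + 1²/(142 fm)²].
Evaluating gives E = 1.63×10^-14 J.

E = 1.63×10^-14 J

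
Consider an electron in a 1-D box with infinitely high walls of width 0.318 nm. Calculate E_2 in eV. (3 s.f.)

E_2 = 14.9 eV

For an infinite well E_n = n²h²/(8m_eL²), so E_1 = h²/(8m_eL²) = (6.626×10^-34)²/(8·9.109×10^-31·(3.18×10^-10 m)²) = 5.958×10^-19 J.
Then E_2 = 2²·E_1 = 4·5.958×10^-19 J = 2.383×10^-18 J.
Converting, E_2 = 2.383×10^-18 J / (1.602×10^-19 J/eV) = 14.9 eV.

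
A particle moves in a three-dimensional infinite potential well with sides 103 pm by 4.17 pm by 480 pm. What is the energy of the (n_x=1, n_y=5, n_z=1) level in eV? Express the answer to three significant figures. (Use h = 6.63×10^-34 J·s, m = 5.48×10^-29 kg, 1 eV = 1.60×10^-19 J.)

E = 9.01×10^3 eV

For a 3D rectangular well E = (h²/8m)·Σ n_i²/L_i² = (6.63×10^-34)²/(8·5.48×10^-29) · [1²/(103 pm)² + 5²/(4.17 pm)² + 1²/(480 pm)²].
Evaluating gives E = 1.442×10^-15 J = 9.01×10^3 eV.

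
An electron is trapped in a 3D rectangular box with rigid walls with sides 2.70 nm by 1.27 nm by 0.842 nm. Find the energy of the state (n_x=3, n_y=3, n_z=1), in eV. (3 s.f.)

E = 3.09 eV

For a 3D rectangular well E = (h²/8m_e)·Σ n_i²/L_i² = (6.626×10^-34)²/(8·9.109×10^-31) · [3²/(2.70 nm)² + 3²/(1.27 nm)² + 1²/(0.842 nm)²].
Evaluating gives E = 4.955×10^-19 J = 3.09 eV.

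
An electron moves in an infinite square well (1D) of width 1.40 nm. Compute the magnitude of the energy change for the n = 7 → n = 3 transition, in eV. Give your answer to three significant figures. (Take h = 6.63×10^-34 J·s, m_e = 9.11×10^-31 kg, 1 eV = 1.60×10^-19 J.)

E_1 = h²/(8m_eL²) = 3.077×10^-20 J.
|ΔE| = |7² − 3²|·E_1 = 40·3.077×10^-20 J = 1.231×10^-18 J = 7.69 eV.

|ΔE| = 7.69 eV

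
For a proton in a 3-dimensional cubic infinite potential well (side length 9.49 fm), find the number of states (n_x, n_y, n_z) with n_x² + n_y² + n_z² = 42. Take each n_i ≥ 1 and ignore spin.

The level has n_x² + n_y² + n_z² = 42. The ordered positive-integer solutions are (1, 4, 5), (1, 5, 4), (4, 1, 5), (4, 5, 1), (5, 1, 4), (5, 4, 1).
That gives 6 states.

degeneracy = 6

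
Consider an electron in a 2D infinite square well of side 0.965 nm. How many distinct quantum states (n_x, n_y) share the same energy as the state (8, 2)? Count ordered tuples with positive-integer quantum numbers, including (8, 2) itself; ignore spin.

degeneracy = 2

The level has n_x² + n_y² = 68. The ordered positive-integer solutions are (2, 8), (8, 2).
That gives 2 states.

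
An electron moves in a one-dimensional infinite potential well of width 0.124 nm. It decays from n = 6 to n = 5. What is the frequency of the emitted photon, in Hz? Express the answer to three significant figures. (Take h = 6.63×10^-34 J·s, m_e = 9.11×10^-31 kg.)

f = 6.51×10^16 Hz

E_1 = h²/(8m_eL²) = 3.923×10^-18 J and ΔE = (6² − 5²)E_1 = 4.315×10^-17 J.
f = ΔE/h = 4.315×10^-17/6.63×10^-34 = 6.51×10^16 Hz.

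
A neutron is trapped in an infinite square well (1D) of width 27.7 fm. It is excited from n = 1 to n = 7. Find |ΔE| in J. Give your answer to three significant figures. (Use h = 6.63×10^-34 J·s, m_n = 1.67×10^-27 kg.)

|ΔE| = 2.06×10^-12 J

E_1 = h²/(8m_nL²) = 4.288×10^-14 J.
|ΔE| = |1² − 7²|·E_1 = 48·4.288×10^-14 J = 2.06×10^-12 J.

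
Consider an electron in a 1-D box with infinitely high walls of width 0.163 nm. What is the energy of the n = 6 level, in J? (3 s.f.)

For an infinite well E_n = n²h²/(8m_eL²), so E_1 = h²/(8m_eL²) = (6.626×10^-34)²/(8·9.109×10^-31·(1.63×10^-10 m)²) = 2.268×10^-18 J.
Then E_6 = 6²·E_1 = 36·2.268×10^-18 J = 8.16×10^-17 J.

E_6 = 8.16×10^-17 J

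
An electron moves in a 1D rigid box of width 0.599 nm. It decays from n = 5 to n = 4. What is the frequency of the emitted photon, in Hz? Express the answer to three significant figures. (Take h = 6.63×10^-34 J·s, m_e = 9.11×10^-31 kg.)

E_1 = h²/(8m_eL²) = 1.681×10^-19 J and ΔE = (5² − 4²)E_1 = 1.513×10^-18 J.
f = ΔE/h = 1.513×10^-18/6.63×10^-34 = 2.28×10^15 Hz.

f = 2.28×10^15 Hz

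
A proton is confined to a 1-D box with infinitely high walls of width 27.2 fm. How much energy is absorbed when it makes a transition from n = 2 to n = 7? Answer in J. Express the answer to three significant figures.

|ΔE| = 2.00×10^-12 J

E_1 = h²/(8m_pL²) = 4.434×10^-14 J.
|ΔE| = |2² − 7²|·E_1 = 45·4.434×10^-14 J = 2.00×10^-12 J.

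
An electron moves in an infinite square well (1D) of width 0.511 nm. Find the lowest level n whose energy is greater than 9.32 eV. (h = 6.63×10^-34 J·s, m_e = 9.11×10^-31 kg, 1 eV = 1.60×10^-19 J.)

n = 3

E_1 = h²/(8m_eL²) = 2.310×10^-19 J = 1.444 eV.
Need n² > 9.32/1.444 = 6.454, i.e. n > 2.540.
The smallest integer satisfying this is n = 3.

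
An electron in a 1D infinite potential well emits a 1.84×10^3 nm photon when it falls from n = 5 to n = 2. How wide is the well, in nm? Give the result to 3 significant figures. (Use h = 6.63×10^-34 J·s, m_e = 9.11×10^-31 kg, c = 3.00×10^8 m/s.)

L = 3.42 nm

The photon carries ΔE = hc/λ = 6.63×10^-34·3.00×10^8/1.84×10^-6 m = 1.081×10^-19 J.
Since ΔE = (5² − 2²)E_1, E_1 = 5.148×10^-21 J, and L = h/√(8m_eE_1) = 3.42×10^-9 m = 3.42 nm.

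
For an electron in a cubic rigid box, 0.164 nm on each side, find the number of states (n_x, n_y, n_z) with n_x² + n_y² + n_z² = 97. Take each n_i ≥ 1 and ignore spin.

The level has n_x² + n_y² + n_z² = 97. The ordered positive-integer solutions are (5, 6, 6), (6, 5, 6), (6, 6, 5).
That gives 3 states.

degeneracy = 3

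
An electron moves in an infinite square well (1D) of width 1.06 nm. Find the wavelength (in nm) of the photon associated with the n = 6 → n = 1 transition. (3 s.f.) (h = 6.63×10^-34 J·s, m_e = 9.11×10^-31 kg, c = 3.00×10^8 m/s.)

λ = 106 nm

E_1 = h²/(8m_eL²) = 5.368×10^-20 J, so ΔE = (6² − 1²)E_1 = 1.879×10^-18 J.
λ = hc/ΔE = (6.63×10^-34·3.00×10^8)/1.879×10^-18 = 1.06×10^-7 m = 106 nm.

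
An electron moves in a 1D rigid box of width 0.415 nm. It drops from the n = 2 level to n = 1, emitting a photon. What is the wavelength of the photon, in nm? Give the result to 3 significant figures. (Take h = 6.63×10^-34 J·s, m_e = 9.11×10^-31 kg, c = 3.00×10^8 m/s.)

λ = 189 nm

E_1 = h²/(8m_eL²) = 3.502×10^-19 J, so ΔE = (2² − 1²)E_1 = 1.051×10^-18 J.
λ = hc/ΔE = (6.63×10^-34·3.00×10^8)/1.051×10^-18 = 1.89×10^-7 m = 189 nm.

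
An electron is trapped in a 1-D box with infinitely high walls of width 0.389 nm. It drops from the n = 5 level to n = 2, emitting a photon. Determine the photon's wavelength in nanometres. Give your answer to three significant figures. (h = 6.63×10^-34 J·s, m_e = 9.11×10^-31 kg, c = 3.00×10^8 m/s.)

λ = 23.8 nm

E_1 = h²/(8m_eL²) = 3.986×10^-19 J, so ΔE = (5² − 2²)E_1 = 8.371×10^-18 J.
λ = hc/ΔE = (6.63×10^-34·3.00×10^8)/8.371×10^-18 = 2.38×10^-8 m = 23.8 nm.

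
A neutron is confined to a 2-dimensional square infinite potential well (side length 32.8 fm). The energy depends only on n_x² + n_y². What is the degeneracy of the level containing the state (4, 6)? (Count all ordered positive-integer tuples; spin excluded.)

degeneracy = 2

The level has n_x² + n_y² = 52. The ordered positive-integer solutions are (4, 6), (6, 4).
That gives 2 states.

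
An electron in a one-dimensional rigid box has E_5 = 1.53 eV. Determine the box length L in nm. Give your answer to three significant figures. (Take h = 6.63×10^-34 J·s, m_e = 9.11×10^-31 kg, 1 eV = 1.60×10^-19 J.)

L = 2.48 nm

From E_n = n²h²/(8m_eL²), L = n·h/√(8m_eE_n).
E_5 = 1.53 eV = 2.448×10^-19 J, so L = 5·6.63×10^-34/√(8·9.11×10^-31·2.448×10^-19) = 2.48×10^-9 m = 2.48 nm.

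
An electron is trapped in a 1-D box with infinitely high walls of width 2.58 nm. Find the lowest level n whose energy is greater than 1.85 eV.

n = 6

E_1 = h²/(8m_eL²) = 9.051×10^-21 J = 0.05650 eV.
Need n² > 1.85/0.05650 = 32.74, i.e. n > 5.722.
The smallest integer satisfying this is n = 6.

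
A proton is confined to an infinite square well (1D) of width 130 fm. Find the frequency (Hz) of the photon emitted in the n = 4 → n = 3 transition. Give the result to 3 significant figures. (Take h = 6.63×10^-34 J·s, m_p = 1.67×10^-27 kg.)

E_1 = h²/(8m_pL²) = 1.947×10^-15 J and ΔE = (4² − 3²)E_1 = 1.363×10^-14 J.
f = ΔE/h = 1.363×10^-14/6.63×10^-34 = 2.06×10^19 Hz.

f = 2.06×10^19 Hz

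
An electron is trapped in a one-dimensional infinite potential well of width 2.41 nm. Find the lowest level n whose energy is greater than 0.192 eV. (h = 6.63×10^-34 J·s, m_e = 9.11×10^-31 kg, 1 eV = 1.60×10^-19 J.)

E_1 = h²/(8m_eL²) = 1.038×10^-20 J = 0.06488 eV.
Need n² > 0.192/0.06488 = 2.959, i.e. n > 1.720.
The smallest integer satisfying this is n = 2.

n = 2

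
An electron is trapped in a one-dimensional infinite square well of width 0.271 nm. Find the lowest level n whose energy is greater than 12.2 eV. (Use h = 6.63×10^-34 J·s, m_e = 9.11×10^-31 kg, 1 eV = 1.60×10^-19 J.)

n = 2

E_1 = h²/(8m_eL²) = 8.213×10^-19 J = 5.133 eV.
Need n² > 12.2/5.133 = 2.377, i.e. n > 1.542.
The smallest integer satisfying this is n = 2.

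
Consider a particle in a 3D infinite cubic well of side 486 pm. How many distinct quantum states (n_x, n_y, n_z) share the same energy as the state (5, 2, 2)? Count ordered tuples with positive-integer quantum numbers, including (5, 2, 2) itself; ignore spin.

The level has n_x² + n_y² + n_z² = 33. The ordered positive-integer solutions are (1, 4, 4), (2, 2, 5), (2, 5, 2), (4, 1, 4), (4, 4, 1), (5, 2, 2).
That gives 6 states.

degeneracy = 6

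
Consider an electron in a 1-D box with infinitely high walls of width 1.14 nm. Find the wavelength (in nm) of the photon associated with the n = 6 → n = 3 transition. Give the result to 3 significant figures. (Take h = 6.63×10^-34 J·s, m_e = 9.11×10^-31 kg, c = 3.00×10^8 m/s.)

E_1 = h²/(8m_eL²) = 4.641×10^-20 J, so ΔE = (6² − 3²)E_1 = 1.253×10^-18 J.
λ = hc/ΔE = (6.63×10^-34·3.00×10^8)/1.253×10^-18 = 1.59×10^-7 m = 159 nm.

λ = 159 nm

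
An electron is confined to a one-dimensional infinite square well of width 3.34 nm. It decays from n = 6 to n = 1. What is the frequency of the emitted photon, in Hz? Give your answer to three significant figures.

f = 2.85×10^14 Hz

E_1 = h²/(8m_eL²) = 5.401×10^-21 J and ΔE = (6² − 1²)E_1 = 1.890×10^-19 J.
f = ΔE/h = 1.890×10^-19/6.626×10^-34 = 2.85×10^14 Hz.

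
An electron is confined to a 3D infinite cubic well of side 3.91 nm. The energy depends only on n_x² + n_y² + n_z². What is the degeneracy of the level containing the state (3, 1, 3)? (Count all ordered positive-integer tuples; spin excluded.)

The level has n_x² + n_y² + n_z² = 19. The ordered positive-integer solutions are (1, 3, 3), (3, 1, 3), (3, 3, 1).
That gives 3 states.

degeneracy = 3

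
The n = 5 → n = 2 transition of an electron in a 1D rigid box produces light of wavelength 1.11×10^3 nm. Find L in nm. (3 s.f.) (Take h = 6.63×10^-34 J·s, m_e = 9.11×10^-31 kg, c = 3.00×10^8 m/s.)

L = 2.66 nm

The photon carries ΔE = hc/λ = 6.63×10^-34·3.00×10^8/1.11×10^-6 m = 1.792×10^-19 J.
Since ΔE = (5² − 2²)E_1, E_1 = 8.533×10^-21 J, and L = h/√(8m_eE_1) = 2.66×10^-9 m = 2.66 nm.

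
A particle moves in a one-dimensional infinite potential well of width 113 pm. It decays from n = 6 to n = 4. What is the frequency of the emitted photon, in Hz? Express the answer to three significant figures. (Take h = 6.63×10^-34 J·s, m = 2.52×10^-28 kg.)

f = 5.15×10^14 Hz

E_1 = h²/(8mL²) = 1.708×10^-20 J and ΔE = (6² − 4²)E_1 = 3.416×10^-19 J.
f = ΔE/h = 3.416×10^-19/6.63×10^-34 = 5.15×10^14 Hz.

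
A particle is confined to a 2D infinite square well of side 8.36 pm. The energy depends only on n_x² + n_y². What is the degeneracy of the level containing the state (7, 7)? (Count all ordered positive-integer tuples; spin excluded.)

The level has n_x² + n_y² = 98. The ordered positive-integer solutions are (7, 7).
That gives 1 state.

degeneracy = 1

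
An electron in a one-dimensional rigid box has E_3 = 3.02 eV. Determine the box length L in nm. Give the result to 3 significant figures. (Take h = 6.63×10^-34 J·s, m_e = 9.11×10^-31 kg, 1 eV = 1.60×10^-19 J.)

L = 1.06 nm

From E_n = n²h²/(8m_eL²), L = n·h/√(8m_eE_n).
E_3 = 3.02 eV = 4.832×10^-19 J, so L = 3·6.63×10^-34/√(8·9.11×10^-31·4.832×10^-19) = 1.06×10^-9 m = 1.06 nm.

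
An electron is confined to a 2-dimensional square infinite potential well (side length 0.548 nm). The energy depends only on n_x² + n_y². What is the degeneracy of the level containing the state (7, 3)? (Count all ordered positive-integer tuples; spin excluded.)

The level has n_x² + n_y² = 58. The ordered positive-integer solutions are (3, 7), (7, 3).
That gives 2 states.

degeneracy = 2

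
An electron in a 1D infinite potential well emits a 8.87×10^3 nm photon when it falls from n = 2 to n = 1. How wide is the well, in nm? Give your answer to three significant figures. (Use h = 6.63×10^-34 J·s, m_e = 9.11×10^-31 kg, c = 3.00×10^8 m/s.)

The photon carries ΔE = hc/λ = 6.63×10^-34·3.00×10^8/8.87×10^-6 m = 2.242×10^-20 J.
Since ΔE = (2² − 1²)E_1, E_1 = 7.473×10^-21 J, and L = h/√(8m_eE_1) = 2.84×10^-9 m = 2.84 nm.

L = 2.84 nm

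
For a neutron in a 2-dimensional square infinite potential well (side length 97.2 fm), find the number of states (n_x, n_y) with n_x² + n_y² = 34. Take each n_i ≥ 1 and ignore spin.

The level has n_x² + n_y² = 34. The ordered positive-integer solutions are (3, 5), (5, 3).
That gives 2 states.

degeneracy = 2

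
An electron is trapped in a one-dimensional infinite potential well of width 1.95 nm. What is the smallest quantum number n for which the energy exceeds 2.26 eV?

n = 5

E_1 = h²/(8m_eL²) = 1.584×10^-20 J = 0.09888 eV.
Need n² > 2.26/0.09888 = 22.86, i.e. n > 4.781.
The smallest integer satisfying this is n = 5.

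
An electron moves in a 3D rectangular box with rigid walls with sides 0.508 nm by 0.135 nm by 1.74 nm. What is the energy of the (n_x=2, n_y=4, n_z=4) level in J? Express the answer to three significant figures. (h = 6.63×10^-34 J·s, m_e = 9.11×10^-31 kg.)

For a 3D rectangular well E = (h²/8m_e)·Σ n_i²/L_i² = (6.63×10^-34)²/(8·9.11×10^-31) · [2²/(0.508 nm)² + 4²/(0.135 nm)² + 4²/(1.74 nm)²].
Evaluating gives E = 5.42×10^-17 J.

E = 5.42×10^-17 J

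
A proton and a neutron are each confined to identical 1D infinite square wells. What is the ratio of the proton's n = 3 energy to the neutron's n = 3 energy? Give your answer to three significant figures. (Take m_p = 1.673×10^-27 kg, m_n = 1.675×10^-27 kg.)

1.00

E_n ∝ 1/m at fixed n and L, so the ratio is m_n/m_p = 1.675×10^-27/1.673×10^-27 = 1.00.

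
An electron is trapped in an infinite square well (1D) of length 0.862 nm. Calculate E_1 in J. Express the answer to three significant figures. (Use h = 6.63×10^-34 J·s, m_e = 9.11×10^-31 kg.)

For an infinite well E_n = n²h²/(8m_eL²), so E_1 = h²/(8m_eL²) = (6.63×10^-34)²/(8·9.11×10^-31·(8.62×10^-10 m)²) = 8.117×10^-20 J.

E_1 = 8.12×10^-20 J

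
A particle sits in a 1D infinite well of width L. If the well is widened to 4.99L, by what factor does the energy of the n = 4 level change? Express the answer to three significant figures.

0.0402

E_n ∝ 1/L², so the energy scales by 1/4.99² = 0.0402.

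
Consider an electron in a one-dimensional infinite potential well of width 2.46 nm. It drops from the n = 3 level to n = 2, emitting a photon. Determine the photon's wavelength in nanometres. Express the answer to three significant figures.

E_1 = h²/(8m_eL²) = 9.956×10^-21 J, so ΔE = (3² − 2²)E_1 = 4.978×10^-20 J.
λ = hc/ΔE = (6.626×10^-34·2.998×10^8)/4.978×10^-20 = 3.99×10^-6 m = 3.99×10^3 nm.

λ = 3.99×10^3 nm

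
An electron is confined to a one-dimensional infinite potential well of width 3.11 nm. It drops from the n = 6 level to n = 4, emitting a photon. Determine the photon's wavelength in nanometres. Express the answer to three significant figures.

E_1 = h²/(8m_eL²) = 6.229×10^-21 J, so ΔE = (6² − 4²)E_1 = 1.246×10^-19 J.
λ = hc/ΔE = (6.626×10^-34·2.998×10^8)/1.246×10^-19 = 1.59×10^-6 m = 1.59×10^3 nm.

λ = 1.59×10^3 nm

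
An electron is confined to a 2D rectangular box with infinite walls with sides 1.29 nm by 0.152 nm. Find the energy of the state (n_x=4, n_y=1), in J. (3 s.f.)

E = 3.19×10^-18 J

For a 2D rectangular well E = (h²/8m_e)·Σ n_i²/L_i² = (6.626×10^-34)²/(8·9.109×10^-31) · [4²/(1.29 nm)² + 1²/(0.152 nm)²].
Evaluating gives E = 3.19×10^-18 J.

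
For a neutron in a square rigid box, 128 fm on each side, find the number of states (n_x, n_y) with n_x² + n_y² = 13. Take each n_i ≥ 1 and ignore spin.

The level has n_x² + n_y² = 13. The ordered positive-integer solutions are (2, 3), (3, 2).
That gives 2 states.

degeneracy = 2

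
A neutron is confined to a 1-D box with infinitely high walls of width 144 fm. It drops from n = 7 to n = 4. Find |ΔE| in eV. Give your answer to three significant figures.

|ΔE| = 3.25×10^5 eV

E_1 = h²/(8m_nL²) = 1.580×10^-15 J.
|ΔE| = |7² − 4²|·E_1 = 33·1.580×10^-15 J = 5.214×10^-14 J = 3.25×10^5 eV.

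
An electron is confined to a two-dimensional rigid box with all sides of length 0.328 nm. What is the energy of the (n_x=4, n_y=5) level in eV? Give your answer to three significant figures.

E = 143 eV

For a 2D rectangular well E = (h²/8m_e)·Σ n_i²/L_i² = (6.626×10^-34)²/(8·9.109×10^-31) · [4²/(0.328 nm)² + 5²/(0.328 nm)²].
Evaluating gives E = 2.296×10^-17 J = 143 eV.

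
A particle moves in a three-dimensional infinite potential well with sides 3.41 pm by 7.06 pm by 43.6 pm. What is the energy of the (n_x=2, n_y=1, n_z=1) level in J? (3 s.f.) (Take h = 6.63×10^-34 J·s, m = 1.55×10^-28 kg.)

For a 3D rectangular well E = (h²/8m)·Σ n_i²/L_i² = (6.63×10^-34)²/(8·1.55×10^-28) · [2²/(3.41 pm)² + 1²/(7.06 pm)² + 1²/(43.6 pm)²].
Evaluating gives E = 1.29×10^-16 J.

E = 1.29×10^-16 J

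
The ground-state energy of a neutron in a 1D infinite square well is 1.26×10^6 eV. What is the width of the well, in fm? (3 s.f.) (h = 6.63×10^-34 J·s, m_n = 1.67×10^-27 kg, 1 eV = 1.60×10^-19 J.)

From E_n = n²h²/(8m_nL²), L = n·h/√(8m_nE_n).
E_1 = 1.26×10^6 eV = 2.016×10^-13 J, so L = 1·6.63×10^-34/√(8·1.67×10^-27·2.016×10^-13) = 1.28×10^-14 m = 12.8 fm.

L = 12.8 fm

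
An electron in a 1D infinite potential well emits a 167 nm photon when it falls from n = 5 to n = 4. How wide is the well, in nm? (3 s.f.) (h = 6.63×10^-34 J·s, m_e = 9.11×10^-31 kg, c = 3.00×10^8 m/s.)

The photon carries ΔE = hc/λ = 6.63×10^-34·3.00×10^8/1.67×10^-7 m = 1.191×10^-18 J.
Since ΔE = (5² − 4²)E_1, E_1 = 1.323×10^-19 J, and L = h/√(8m_eE_1) = 6.75×10^-10 m = 0.675 nm.

L = 0.675 nm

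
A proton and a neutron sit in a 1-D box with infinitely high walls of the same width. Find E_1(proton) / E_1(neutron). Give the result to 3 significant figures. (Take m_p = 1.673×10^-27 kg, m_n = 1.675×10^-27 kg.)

1.00

E_n ∝ 1/m at fixed n and L, so the ratio is m_n/m_p = 1.675×10^-27/1.673×10^-27 = 1.00.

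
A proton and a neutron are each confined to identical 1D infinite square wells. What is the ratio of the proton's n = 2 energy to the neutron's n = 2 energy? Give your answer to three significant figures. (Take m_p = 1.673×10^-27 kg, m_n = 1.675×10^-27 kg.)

1.00

E_n ∝ 1/m at fixed n and L, so the ratio is m_n/m_p = 1.675×10^-27/1.673×10^-27 = 1.00.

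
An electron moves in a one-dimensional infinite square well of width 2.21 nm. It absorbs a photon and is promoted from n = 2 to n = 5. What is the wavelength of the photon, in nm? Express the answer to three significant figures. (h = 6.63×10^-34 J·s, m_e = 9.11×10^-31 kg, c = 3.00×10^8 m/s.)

E_1 = h²/(8m_eL²) = 1.235×10^-20 J, so ΔE = (5² − 2²)E_1 = 2.593×10^-19 J.
λ = hc/ΔE = (6.63×10^-34·3.00×10^8)/2.593×10^-19 = 7.67×10^-7 m = 767 nm.

λ = 767 nm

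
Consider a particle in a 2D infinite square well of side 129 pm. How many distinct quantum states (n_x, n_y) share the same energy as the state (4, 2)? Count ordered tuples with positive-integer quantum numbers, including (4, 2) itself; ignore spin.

The level has n_x² + n_y² = 20. The ordered positive-integer solutions are (2, 4), (4, 2).
That gives 2 states.

degeneracy = 2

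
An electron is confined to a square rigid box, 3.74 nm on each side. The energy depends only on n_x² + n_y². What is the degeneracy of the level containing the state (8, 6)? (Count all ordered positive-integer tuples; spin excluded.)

The level has n_x² + n_y² = 100. The ordered positive-integer solutions are (6, 8), (8, 6).
That gives 2 states.

degeneracy = 2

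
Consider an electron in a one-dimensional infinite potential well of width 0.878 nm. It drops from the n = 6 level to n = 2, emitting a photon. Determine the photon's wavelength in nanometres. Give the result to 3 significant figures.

E_1 = h²/(8m_eL²) = 7.815×10^-20 J, so ΔE = (6² − 2²)E_1 = 2.501×10^-18 J.
λ = hc/ΔE = (6.626×10^-34·2.998×10^8)/2.501×10^-18 = 7.94×10^-8 m = 79.4 nm.

λ = 79.4 nm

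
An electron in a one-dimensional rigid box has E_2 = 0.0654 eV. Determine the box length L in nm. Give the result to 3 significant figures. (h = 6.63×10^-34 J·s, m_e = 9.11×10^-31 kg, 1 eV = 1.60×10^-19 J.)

From E_n = n²h²/(8m_eL²), L = n·h/√(8m_eE_n).
E_2 = 0.0654 eV = 1.046×10^-20 J, so L = 2·6.63×10^-34/√(8·9.11×10^-31·1.046×10^-20) = 4.80×10^-9 m = 4.80 nm.

L = 4.80 nm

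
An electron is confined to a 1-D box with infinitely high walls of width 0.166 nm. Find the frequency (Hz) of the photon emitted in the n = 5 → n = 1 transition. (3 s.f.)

E_1 = h²/(8m_eL²) = 2.186×10^-18 J and ΔE = (5² − 1²)E_1 = 5.246×10^-17 J.
f = ΔE/h = 5.246×10^-17/6.626×10^-34 = 7.92×10^16 Hz.

f = 7.92×10^16 Hz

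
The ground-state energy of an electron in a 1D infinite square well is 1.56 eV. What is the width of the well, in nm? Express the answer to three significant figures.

From E_n = n²h²/(8m_eL²), L = n·h/√(8m_eE_n).
E_1 = 1.56 eV = 2.499×10^-19 J, so L = 1·6.626×10^-34/√(8·9.109×10^-31·2.499×10^-19) = 4.91×10^-10 m = 0.491 nm.

L = 0.491 nm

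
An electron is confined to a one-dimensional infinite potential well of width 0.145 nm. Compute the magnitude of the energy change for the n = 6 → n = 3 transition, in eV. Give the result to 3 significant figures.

E_1 = h²/(8m_eL²) = 2.866×10^-18 J.
|ΔE| = |6² − 3²|·E_1 = 27·2.866×10^-18 J = 7.738×10^-17 J = 483 eV.

|ΔE| = 483 eV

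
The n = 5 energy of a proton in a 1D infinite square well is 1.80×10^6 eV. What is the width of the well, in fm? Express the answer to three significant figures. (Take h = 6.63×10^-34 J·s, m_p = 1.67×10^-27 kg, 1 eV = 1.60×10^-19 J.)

L = 53.4 fm

From E_n = n²h²/(8m_pL²), L = n·h/√(8m_pE_n).
E_5 = 1.80×10^6 eV = 2.880×10^-13 J, so L = 5·6.63×10^-34/√(8·1.67×10^-27·2.880×10^-13) = 5.34×10^-14 m = 53.4 fm.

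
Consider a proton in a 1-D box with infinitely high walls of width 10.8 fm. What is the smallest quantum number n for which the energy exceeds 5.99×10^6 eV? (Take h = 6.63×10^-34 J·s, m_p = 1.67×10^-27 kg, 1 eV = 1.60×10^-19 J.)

n = 2

E_1 = h²/(8m_pL²) = 2.821×10^-13 J = 1.763×10^6 eV.
Need n² > 5.99×10^6/1.763×10^6 = 3.398, i.e. n > 1.843.
The smallest integer satisfying this is n = 2.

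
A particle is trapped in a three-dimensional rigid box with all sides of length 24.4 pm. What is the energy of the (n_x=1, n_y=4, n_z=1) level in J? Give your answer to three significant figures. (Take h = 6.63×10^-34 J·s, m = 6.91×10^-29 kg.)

E = 2.40×10^-17 J

For a 3D rectangular well E = (h²/8m)·Σ n_i²/L_i² = (6.63×10^-34)²/(8·6.91×10^-29) · [1²/(24.4 pm)² + 4²/(24.4 pm)² + 1²/(24.4 pm)²].
Evaluating gives E = 2.40×10^-17 J.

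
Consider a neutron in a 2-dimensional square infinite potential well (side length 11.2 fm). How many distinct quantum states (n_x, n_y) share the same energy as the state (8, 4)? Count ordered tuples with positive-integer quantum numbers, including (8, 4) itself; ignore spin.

degeneracy = 2

The level has n_x² + n_y² = 80. The ordered positive-integer solutions are (4, 8), (8, 4).
That gives 2 states.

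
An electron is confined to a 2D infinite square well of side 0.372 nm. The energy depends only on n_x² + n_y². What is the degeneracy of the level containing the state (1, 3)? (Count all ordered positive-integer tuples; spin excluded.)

The level has n_x² + n_y² = 10. The ordered positive-integer solutions are (1, 3), (3, 1).
That gives 2 states.

degeneracy = 2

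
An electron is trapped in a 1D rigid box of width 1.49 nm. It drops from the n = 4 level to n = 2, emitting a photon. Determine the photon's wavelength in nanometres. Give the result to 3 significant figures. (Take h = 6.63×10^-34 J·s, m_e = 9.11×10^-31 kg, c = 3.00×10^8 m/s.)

λ = 610 nm

E_1 = h²/(8m_eL²) = 2.717×10^-20 J, so ΔE = (4² − 2²)E_1 = 3.260×10^-19 J.
λ = hc/ΔE = (6.63×10^-34·3.00×10^8)/3.260×10^-19 = 6.10×10^-7 m = 610 nm.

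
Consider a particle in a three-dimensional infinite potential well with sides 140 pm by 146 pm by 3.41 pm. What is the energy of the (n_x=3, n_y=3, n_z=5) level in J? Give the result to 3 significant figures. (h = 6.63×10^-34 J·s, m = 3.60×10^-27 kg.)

E = 3.28×10^-17 J

For a 3D rectangular well E = (h²/8m)·Σ n_i²/L_i² = (6.63×10^-34)²/(8·3.60×10^-27) · [3²/(140 pm)² + 3²/(146 pm)² + 5²/(3.41 pm)²].
Evaluating gives E = 3.28×10^-17 J.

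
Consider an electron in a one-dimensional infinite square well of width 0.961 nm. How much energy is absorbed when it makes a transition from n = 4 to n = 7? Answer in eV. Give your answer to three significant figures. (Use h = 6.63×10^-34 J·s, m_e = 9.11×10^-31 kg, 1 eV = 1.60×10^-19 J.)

|ΔE| = 13.5 eV

E_1 = h²/(8m_eL²) = 6.531×10^-20 J.
|ΔE| = |4² − 7²|·E_1 = 33·6.531×10^-20 J = 2.155×10^-18 J = 13.5 eV.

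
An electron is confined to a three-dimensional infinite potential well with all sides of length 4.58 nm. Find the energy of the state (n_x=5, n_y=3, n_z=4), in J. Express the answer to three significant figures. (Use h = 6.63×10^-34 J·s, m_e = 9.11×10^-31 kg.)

For a 3D rectangular well E = (h²/8m_e)·Σ n_i²/L_i² = (6.63×10^-34)²/(8·9.11×10^-31) · [5²/(4.58 nm)² + 3²/(4.58 nm)² + 4²/(4.58 nm)²].
Evaluating gives E = 1.44×10^-19 J.

E = 1.44×10^-19 J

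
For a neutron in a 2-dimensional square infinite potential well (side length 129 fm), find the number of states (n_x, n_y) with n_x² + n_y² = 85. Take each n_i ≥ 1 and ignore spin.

degeneracy = 4

The level has n_x² + n_y² = 85. The ordered positive-integer solutions are (2, 9), (6, 7), (7, 6), (9, 2).
That gives 4 states.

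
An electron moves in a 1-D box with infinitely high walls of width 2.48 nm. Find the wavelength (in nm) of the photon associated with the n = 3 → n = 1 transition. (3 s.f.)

λ = 2.53×10^3 nm

E_1 = h²/(8m_eL²) = 9.796×10^-21 J, so ΔE = (3² − 1²)E_1 = 7.837×10^-20 J.
λ = hc/ΔE = (6.626×10^-34·2.998×10^8)/7.837×10^-20 = 2.53×10^-6 m = 2.53×10^3 nm.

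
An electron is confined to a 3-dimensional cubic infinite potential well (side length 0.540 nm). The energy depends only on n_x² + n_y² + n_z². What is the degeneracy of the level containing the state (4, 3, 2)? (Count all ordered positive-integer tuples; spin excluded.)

degeneracy = 6

The level has n_x² + n_y² + n_z² = 29. The ordered positive-integer solutions are (2, 3, 4), (2, 4, 3), (3, 2, 4), (3, 4, 2), (4, 2, 3), (4, 3, 2).
That gives 6 states.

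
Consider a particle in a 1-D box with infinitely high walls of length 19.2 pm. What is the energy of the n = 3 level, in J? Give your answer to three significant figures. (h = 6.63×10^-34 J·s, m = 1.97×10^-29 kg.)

For an infinite well E_n = n²h²/(8mL²), so E_1 = h²/(8mL²) = (6.63×10^-34)²/(8·1.97×10^-29·(1.92×10^-11 m)²) = 7.566×10^-18 J.
Then E_3 = 3²·E_1 = 9·7.566×10^-18 J = 6.81×10^-17 J.

E_3 = 6.81×10^-17 J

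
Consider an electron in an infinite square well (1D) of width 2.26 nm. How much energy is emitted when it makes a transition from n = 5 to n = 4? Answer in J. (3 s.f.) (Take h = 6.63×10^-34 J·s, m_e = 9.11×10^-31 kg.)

|ΔE| = 1.06×10^-19 J

E_1 = h²/(8m_eL²) = 1.181×10^-20 J.
|ΔE| = |5² − 4²|·E_1 = 9·1.181×10^-20 J = 1.06×10^-19 J.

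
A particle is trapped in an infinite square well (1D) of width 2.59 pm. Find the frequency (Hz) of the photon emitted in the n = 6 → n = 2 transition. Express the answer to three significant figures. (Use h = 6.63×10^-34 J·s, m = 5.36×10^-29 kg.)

E_1 = h²/(8mL²) = 1.528×10^-16 J and ΔE = (6² − 2²)E_1 = 4.890×10^-15 J.
f = ΔE/h = 4.890×10^-15/6.63×10^-34 = 7.38×10^18 Hz.

f = 7.38×10^18 Hz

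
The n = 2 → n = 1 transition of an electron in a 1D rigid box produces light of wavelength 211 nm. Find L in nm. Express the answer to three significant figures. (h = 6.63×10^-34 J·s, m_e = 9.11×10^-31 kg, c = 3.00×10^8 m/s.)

The photon carries ΔE = hc/λ = 6.63×10^-34·3.00×10^8/2.11×10^-7 m = 9.427×10^-19 J.
Since ΔE = (2² − 1²)E_1, E_1 = 3.142×10^-19 J, and L = h/√(8m_eE_1) = 4.38×10^-10 m = 0.438 nm.

L = 0.438 nm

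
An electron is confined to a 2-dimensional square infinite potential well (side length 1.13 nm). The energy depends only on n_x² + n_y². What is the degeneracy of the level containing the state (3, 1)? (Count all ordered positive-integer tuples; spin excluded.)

degeneracy = 2

The level has n_x² + n_y² = 10. The ordered positive-integer solutions are (1, 3), (3, 1).
That gives 2 states.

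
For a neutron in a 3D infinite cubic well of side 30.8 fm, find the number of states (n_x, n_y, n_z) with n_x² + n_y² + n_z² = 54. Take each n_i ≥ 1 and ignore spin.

The level has n_x² + n_y² + n_z² = 54. The ordered positive-integer solutions are (1, 2, 7), (1, 7, 2), (2, 1, 7), (2, 5, 5), (2, 7, 1), (3, 3, 6), (3, 6, 3), (5, 2, 5), (5, 5, 2), (6, 3, 3), (7, 1, 2), (7, 2, 1).
That gives 12 states.

degeneracy = 12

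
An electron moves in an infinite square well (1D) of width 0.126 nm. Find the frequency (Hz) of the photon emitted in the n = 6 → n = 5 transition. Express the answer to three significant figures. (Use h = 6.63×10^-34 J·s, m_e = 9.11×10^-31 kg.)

E_1 = h²/(8m_eL²) = 3.799×10^-18 J and ΔE = (6² − 5²)E_1 = 4.179×10^-17 J.
f = ΔE/h = 4.179×10^-17/6.63×10^-34 = 6.30×10^16 Hz.

f = 6.30×10^16 Hz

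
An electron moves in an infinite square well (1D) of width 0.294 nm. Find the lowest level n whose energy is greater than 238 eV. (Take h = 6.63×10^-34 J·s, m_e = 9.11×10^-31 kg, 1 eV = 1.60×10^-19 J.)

E_1 = h²/(8m_eL²) = 6.978×10^-19 J = 4.361 eV.
Need n² > 238/4.361 = 54.57, i.e. n > 7.387.
The smallest integer satisfying this is n = 8.

n = 8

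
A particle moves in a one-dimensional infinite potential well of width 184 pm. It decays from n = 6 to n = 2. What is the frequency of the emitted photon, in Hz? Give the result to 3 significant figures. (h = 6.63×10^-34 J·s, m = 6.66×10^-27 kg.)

f = 1.18×10^13 Hz

E_1 = h²/(8mL²) = 2.437×10^-22 J and ΔE = (6² − 2²)E_1 = 7.798×10^-21 J.
f = ΔE/h = 7.798×10^-21/6.63×10^-34 = 1.18×10^13 Hz.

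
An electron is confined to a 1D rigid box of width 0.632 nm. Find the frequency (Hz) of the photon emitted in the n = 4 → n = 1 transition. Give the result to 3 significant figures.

f = 3.41×10^15 Hz

E_1 = h²/(8m_eL²) = 1.508×10^-19 J and ΔE = (4² − 1²)E_1 = 2.262×10^-18 J.
f = ΔE/h = 2.262×10^-18/6.626×10^-34 = 3.41×10^15 Hz.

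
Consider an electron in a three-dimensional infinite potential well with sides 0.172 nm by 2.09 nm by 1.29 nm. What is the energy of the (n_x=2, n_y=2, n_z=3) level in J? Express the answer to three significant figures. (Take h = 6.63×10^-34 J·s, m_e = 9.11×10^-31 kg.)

For a 3D rectangular well E = (h²/8m_e)·Σ n_i²/L_i² = (6.63×10^-34)²/(8·9.11×10^-31) · [2²/(0.172 nm)² + 2²/(2.09 nm)² + 3²/(1.29 nm)²].
Evaluating gives E = 8.54×10^-18 J.

E = 8.54×10^-18 J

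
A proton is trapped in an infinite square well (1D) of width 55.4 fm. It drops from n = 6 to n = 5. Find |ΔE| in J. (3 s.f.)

|ΔE| = 1.18×10^-13 J

E_1 = h²/(8m_pL²) = 1.069×10^-14 J.
|ΔE| = |6² − 5²|·E_1 = 11·1.069×10^-14 J = 1.18×10^-13 J.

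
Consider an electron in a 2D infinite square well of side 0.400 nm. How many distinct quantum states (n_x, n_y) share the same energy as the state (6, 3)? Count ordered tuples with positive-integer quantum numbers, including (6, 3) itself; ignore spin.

The level has n_x² + n_y² = 45. The ordered positive-integer solutions are (3, 6), (6, 3).
That gives 2 states.

degeneracy = 2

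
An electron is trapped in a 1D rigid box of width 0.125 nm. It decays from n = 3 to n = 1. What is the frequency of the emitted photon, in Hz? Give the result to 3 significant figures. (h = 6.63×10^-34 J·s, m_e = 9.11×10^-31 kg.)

E_1 = h²/(8m_eL²) = 3.860×10^-18 J and ΔE = (3² − 1²)E_1 = 3.088×10^-17 J.
f = ΔE/h = 3.088×10^-17/6.63×10^-34 = 4.66×10^16 Hz.

f = 4.66×10^16 Hz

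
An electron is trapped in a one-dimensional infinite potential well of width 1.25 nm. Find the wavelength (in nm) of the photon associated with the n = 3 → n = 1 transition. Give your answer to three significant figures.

E_1 = h²/(8m_eL²) = 3.856×10^-20 J, so ΔE = (3² − 1²)E_1 = 3.085×10^-19 J.
λ = hc/ΔE = (6.626×10^-34·2.998×10^8)/3.085×10^-19 = 6.44×10^-7 m = 644 nm.

λ = 644 nm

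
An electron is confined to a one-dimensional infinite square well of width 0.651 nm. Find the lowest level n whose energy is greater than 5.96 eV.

n = 3

E_1 = h²/(8m_eL²) = 1.422×10^-19 J = 0.8876 eV.
Need n² > 5.96/0.8876 = 6.715, i.e. n > 2.591.
The smallest integer satisfying this is n = 3.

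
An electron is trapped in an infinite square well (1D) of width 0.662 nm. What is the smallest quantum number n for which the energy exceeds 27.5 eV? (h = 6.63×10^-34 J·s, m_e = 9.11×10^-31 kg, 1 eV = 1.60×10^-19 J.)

n = 6

E_1 = h²/(8m_eL²) = 1.376×10^-19 J = 0.8600 eV.
Need n² > 27.5/0.8600 = 31.98, i.e. n > 5.655.
The smallest integer satisfying this is n = 6.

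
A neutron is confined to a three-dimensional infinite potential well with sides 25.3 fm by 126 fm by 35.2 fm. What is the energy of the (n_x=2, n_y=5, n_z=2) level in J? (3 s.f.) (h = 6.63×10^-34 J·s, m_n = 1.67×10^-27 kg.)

For a 3D rectangular well E = (h²/8m_n)·Σ n_i²/L_i² = (6.63×10^-34)²/(8·1.67×10^-27) · [2²/(25.3 fm)² + 5²/(126 fm)² + 2²/(35.2 fm)²].
Evaluating gives E = 3.64×10^-13 J.

E = 3.64×10^-13 J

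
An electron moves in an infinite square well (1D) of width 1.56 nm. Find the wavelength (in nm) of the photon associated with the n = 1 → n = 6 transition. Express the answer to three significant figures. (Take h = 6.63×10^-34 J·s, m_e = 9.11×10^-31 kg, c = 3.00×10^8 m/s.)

λ = 229 nm

E_1 = h²/(8m_eL²) = 2.478×10^-20 J, so ΔE = (6² − 1²)E_1 = 8.673×10^-19 J.
λ = hc/ΔE = (6.63×10^-34·3.00×10^8)/8.673×10^-19 = 2.29×10^-7 m = 229 nm.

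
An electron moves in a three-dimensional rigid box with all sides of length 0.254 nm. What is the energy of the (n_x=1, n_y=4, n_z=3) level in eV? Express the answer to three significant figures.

E = 152 eV

For a 3D rectangular well E = (h²/8m_e)·Σ n_i²/L_i² = (6.626×10^-34)²/(8·9.109×10^-31) · [1²/(0.254 nm)² + 4²/(0.254 nm)² + 3²/(0.254 nm)²].
Evaluating gives E = 2.428×10^-17 J = 152 eV.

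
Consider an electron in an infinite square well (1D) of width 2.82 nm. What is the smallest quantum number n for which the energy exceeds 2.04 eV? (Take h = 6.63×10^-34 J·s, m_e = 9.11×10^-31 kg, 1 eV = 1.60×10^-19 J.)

E_1 = h²/(8m_eL²) = 7.584×10^-21 J = 0.04740 eV.
Need n² > 2.04/0.04740 = 43.04, i.e. n > 6.560.
The smallest integer satisfying this is n = 7.

n = 7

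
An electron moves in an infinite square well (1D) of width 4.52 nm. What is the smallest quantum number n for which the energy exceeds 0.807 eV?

n = 7

E_1 = h²/(8m_eL²) = 2.949×10^-21 J = 0.01841 eV.
Need n² > 0.807/0.01841 = 43.83, i.e. n > 6.620.
The smallest integer satisfying this is n = 7.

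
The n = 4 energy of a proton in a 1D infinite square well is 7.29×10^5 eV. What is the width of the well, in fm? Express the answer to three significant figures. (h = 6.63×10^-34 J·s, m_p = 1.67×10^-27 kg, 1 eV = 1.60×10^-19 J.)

From E_n = n²h²/(8m_pL²), L = n·h/√(8m_pE_n).
E_4 = 7.29×10^5 eV = 1.166×10^-13 J, so L = 4·6.63×10^-34/√(8·1.67×10^-27·1.166×10^-13) = 6.72×10^-14 m = 67.2 fm.

L = 67.2 fm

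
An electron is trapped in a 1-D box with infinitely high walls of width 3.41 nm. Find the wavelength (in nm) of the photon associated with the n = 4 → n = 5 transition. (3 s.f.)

λ = 4.26×10^3 nm

E_1 = h²/(8m_eL²) = 5.181×10^-21 J, so ΔE = (5² − 4²)E_1 = 4.663×10^-20 J.
λ = hc/ΔE = (6.626×10^-34·2.998×10^8)/4.663×10^-20 = 4.26×10^-6 m = 4.26×10^3 nm.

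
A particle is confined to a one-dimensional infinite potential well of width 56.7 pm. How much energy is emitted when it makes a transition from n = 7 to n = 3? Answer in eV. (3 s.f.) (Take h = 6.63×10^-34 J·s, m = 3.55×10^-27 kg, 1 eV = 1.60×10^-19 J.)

E_1 = h²/(8mL²) = 4.814×10^-21 J.
|ΔE| = |7² − 3²|·E_1 = 40·4.814×10^-21 J = 1.926×10^-19 J = 1.20 eV.

|ΔE| = 1.20 eV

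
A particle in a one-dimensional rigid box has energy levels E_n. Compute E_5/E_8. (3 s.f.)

0.391

E_n ∝ n², so E_5/E_8 = 5²/8² = 25/64 = 0.391.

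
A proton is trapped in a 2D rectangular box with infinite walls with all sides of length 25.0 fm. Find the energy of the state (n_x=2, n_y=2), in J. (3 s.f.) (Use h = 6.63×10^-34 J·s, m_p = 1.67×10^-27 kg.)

For a 2D rectangular well E = (h²/8m_p)·Σ n_i²/L_i² = (6.63×10^-34)²/(8·1.67×10^-27) · [2²/(25.0 fm)² + 2²/(25.0 fm)²].
Evaluating gives E = 4.21×10^-13 J.

E = 4.21×10^-13 J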